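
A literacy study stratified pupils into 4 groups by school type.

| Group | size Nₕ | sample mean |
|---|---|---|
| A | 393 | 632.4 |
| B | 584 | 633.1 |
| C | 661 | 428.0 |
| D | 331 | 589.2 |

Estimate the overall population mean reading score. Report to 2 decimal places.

556.73

N = 393 + 584 + 661 + 331 = 1969.
Overall mean = Σ (Nₕ/N)·x̄ₕ — weight by population share, not a simple average.
Σ Nₕx̄ₕ = 393·632.4 + 584·633.1 + 661·428.0 + 331·589.2 = 248533.2 + 369730.4 + 282908 + 195025.2 = 1096196.8.
Divide by N: 1096196.8 / 1969 = 556.7277... → 556.73.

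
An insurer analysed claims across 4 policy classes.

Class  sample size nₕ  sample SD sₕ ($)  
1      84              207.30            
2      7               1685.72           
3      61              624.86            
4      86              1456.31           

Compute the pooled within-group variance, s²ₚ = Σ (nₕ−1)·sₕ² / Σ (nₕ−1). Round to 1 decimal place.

958611.1

Degrees of freedom: 83 + 6 + 60 + 85 = 234.
Σ(nₕ−1)sₕ² = 83·42973.29 + 6·2841651.9184 + 60·390450.0196 + 85·2120838.8161 = 224314995.1249.
s²ₚ = 224314995.1249 / 234 = 958611.090... → 958611.1.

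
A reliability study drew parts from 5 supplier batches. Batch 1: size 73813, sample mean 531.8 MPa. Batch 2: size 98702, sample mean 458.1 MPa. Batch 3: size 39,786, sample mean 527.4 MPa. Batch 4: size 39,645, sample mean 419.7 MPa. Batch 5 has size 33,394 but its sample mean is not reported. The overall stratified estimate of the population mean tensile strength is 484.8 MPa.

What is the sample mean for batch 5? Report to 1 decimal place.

486.4

N = 73813 + 98702 + 39786 + 39645 + 33394 = 285340.
Overall total = μ·N = 484.8·285340 = 138332832.
Subtract the known strata: 73813·531.8 + 98702·458.1 + 39786·527.4 + 39645·419.7 = 122091282.5.
Remaining total for batch 5: 138332832 − 122091282.5 = 16241549.5.
Divide by its size: 16241549.5 / 33394 = 486.361... → 486.4.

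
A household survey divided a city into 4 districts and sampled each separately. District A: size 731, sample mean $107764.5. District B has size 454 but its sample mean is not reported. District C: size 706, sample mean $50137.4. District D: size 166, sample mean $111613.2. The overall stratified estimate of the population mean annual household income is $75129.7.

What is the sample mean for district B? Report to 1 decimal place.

N = 731 + 454 + 706 + 166 = 2057.
Overall total = μ·N = 75129.7·2057 = 154541792.9.
Subtract the known strata: 731·107764.5 + 706·50137.4 + 166·111613.2 = 132700645.1.
Remaining total for district B: 154541792.9 − 132700645.1 = 21841147.8.
Divide by its size: 21841147.8 / 454 = 48108.255... → 48108.3.

48108.3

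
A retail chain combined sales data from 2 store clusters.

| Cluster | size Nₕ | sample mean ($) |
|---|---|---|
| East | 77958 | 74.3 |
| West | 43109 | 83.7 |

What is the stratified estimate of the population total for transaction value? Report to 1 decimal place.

Estimate total by summing Nₕ·x̄ₕ over strata.
77958·74.3 + 43109·83.7 = 5792279.4 + 3608223.3 = 9400502.7.

9400502.7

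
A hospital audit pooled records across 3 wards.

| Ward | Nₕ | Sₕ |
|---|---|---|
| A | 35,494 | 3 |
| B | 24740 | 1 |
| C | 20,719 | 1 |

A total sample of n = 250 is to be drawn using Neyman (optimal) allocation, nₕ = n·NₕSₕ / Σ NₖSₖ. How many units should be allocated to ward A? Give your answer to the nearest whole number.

Σ NₕSₕ = 35494·3 + 24740·1 + 20719·1 = 151941.
Share for A: 106482/151941 = 0.70081.
n_A = 250 × 0.70081 = 175.203... → 175.

175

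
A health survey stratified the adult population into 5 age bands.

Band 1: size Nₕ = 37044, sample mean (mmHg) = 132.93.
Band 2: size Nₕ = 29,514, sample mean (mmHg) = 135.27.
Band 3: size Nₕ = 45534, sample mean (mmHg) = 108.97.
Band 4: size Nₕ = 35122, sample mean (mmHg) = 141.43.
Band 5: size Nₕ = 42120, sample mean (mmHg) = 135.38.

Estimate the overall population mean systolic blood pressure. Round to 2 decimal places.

129.65

N = 37044 + 29514 + 45534 + 35122 + 42120 = 189334.
Overall mean = Σ (Nₕ/N)·x̄ₕ — weight by population share, not a simple average.
Σ Nₕx̄ₕ = 37044·132.93 + 29514·135.27 + 45534·108.97 + 35122·141.43 + 42120·135.38 = 4924258.92 + 3992358.78 + 4961839.98 + 4967304.46 + 5702205.6 = 24547967.74.
Divide by N: 24547967.74 / 189334 = 129.6543... → 129.65.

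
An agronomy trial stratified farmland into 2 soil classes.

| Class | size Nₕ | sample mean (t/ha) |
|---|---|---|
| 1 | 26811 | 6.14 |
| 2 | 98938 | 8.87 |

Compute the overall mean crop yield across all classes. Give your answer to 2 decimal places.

8.29

x̄_st = (Σ Nₕx̄ₕ) / (Σ Nₕ) = (26811·6.14 + 98938·8.87) / 125749
= 1042199.6 / 125749 = 8.2879... → 8.29.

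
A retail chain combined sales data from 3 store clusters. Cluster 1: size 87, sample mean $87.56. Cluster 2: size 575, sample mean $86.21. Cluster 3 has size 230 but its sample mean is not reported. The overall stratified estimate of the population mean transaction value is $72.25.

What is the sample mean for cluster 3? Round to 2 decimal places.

N = 87 + 575 + 230 = 892.
Overall total = μ·N = 72.25·892 = 64447.
Subtract the known strata: 87·87.56 + 575·86.21 = 57188.47.
Remaining total for cluster 3: 64447 − 57188.47 = 7258.53.
Divide by its size: 7258.53 / 230 = 31.5588... → 31.56.

31.56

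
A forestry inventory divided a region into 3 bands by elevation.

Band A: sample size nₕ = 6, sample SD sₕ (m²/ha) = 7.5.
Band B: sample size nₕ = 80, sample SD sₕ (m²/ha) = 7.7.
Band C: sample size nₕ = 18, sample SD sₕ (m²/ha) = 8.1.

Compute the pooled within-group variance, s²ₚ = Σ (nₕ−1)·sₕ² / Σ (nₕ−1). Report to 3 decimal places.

60.203

Degrees of freedom: 5 + 79 + 17 = 101.
Σ(nₕ−1)sₕ² = 5·56.25 + 79·59.29 + 17·65.61 = 6080.53.
s²ₚ = 6080.53 / 101 = 60.20327... → 60.203.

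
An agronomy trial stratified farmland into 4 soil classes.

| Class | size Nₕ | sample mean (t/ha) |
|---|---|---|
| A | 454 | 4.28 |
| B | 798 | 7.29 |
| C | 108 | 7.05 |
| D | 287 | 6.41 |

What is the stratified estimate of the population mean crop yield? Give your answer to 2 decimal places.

6.29

N = 1647; weights Wₕ = Nₕ/N = (0.2757, 0.4845, 0.0656, 0.1743).
x̄_st = Σ Wₕ·x̄ₕ = 0.2757·4.28 + 0.4845·7.29 + 0.0656·7.05 + 0.1743·6.41 ≈ 6.2912...
→ 6.29.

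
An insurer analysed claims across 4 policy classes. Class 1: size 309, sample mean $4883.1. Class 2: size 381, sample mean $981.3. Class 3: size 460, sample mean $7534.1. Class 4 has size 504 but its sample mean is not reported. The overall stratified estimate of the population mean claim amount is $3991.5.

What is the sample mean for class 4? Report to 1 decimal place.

2487.1

N = 309 + 381 + 460 + 504 = 1654.
Overall total = μ·N = 3991.5·1654 = 6601941.
Subtract the known strata: 309·4883.1 + 381·981.3 + 460·7534.1 = 5348439.2.
Remaining total for class 4: 6601941 − 5348439.2 = 1253501.8.
Divide by its size: 1253501.8 / 504 = 2487.107... → 2487.1.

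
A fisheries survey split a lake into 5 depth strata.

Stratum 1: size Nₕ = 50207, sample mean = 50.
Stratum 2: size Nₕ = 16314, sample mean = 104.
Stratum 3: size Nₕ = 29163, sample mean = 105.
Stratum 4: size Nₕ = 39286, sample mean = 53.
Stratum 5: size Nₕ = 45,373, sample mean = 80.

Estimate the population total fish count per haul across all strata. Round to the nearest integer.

1: 50207·50 = 2510350
2: 16314·104 = 1696656
3: 29163·105 = 3062115
4: 39286·53 = 2082158
5: 45373·80 = 3629840
τ̂ = Σ Nₕx̄ₕ = 12981119.

12981119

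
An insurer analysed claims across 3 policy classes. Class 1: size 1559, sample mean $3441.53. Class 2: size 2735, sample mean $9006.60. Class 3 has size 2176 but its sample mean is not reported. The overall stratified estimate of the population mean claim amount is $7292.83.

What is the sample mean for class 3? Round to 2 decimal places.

7898.08

N = 1559 + 2735 + 2176 = 6470.
Overall total = μ·N = 7292.83·6470 = 47184610.1.
Subtract the known strata: 1559·3441.53 + 2735·9006.60 = 29998396.27.
Remaining total for class 3: 47184610.1 − 29998396.27 = 17186213.83.
Divide by its size: 17186213.83 / 2176 = 7898.0762... → 7898.08.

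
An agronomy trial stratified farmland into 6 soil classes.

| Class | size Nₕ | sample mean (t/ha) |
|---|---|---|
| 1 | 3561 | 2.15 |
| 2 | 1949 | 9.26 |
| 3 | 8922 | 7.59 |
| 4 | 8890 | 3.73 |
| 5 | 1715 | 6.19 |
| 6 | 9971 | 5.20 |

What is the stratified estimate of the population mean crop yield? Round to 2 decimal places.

5.40

N = 3561 + 1949 + 8922 + 8890 + 1715 + 9971 = 35008.
Overall mean = Σ (Nₕ/N)·x̄ₕ — weight by population share, not a simple average.
Σ Nₕx̄ₕ = 3561·2.15 + 1949·9.26 + 8922·7.59 + 8890·3.73 + 1715·6.19 + 9971·5.20 = 7656.15 + 18047.74 + 67717.98 + 33159.7 + 10615.85 + 51849.2 = 189046.62.
Divide by N: 189046.62 / 35008 = 5.4001... → 5.40.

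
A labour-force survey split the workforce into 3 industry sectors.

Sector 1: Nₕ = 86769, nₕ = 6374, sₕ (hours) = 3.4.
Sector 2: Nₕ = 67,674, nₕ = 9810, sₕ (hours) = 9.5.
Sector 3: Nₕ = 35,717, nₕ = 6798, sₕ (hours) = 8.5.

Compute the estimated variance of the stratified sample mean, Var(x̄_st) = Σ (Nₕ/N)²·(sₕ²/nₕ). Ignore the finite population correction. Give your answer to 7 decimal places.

N = 190160; Wₕ = Nₕ/N.
sector 1: (86769/190160)²·3.4²/6374 = 0.0003776040
sector 2: (67674/190160)²·9.5²/9810 = 0.0011651546
sector 3: (35717/190160)²·8.5²/6798 = 0.0003749456
Sum = 0.0019177043 → 0.0019177.

0.0019177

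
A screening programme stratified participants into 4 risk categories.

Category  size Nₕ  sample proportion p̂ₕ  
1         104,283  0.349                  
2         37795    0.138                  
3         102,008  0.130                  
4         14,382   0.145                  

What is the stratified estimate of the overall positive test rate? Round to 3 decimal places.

Wₕ = Nₕ/N with N = 258468: 0.4035, 0.1462, 0.3947, 0.0556.
p̂_st = 0.4035·0.349 + 0.1462·0.138 + 0.3947·0.130 + 0.0556·0.145 ≈ 0.22036... → 0.220.

0.220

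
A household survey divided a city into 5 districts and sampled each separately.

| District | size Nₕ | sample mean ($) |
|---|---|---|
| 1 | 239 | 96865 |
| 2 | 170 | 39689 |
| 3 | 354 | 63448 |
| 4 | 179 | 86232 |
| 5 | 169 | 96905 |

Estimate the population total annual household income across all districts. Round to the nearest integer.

84170930

Population total = Σ Nₕ·x̄ₕ (each stratum's size times its mean).
239·96865 + 170·39689 + 354·63448 + 179·86232 + 169·96905 = 23150735 + 6747130 + 22460592 + 15435528 + 16376945 = 84170930.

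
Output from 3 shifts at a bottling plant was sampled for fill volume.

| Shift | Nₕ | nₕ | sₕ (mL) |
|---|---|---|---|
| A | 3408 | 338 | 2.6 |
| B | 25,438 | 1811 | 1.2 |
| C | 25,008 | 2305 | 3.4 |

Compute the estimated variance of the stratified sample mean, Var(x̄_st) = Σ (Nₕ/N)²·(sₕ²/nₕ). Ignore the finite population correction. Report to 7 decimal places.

0.0013390

N = 53854. Term for each stratum: Wₕ²sₕ²/nₕ.
Var(x̄_st) = 0.0000800928 + 0.0001774083 + 0.0010814561 = 0.0013389572 → 0.0013390.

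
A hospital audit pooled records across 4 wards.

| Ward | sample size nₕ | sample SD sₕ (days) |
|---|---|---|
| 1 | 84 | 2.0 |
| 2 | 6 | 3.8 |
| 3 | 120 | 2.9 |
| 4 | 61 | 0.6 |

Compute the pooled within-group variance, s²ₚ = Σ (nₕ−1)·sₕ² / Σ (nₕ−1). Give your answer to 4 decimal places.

Degrees of freedom: 83 + 5 + 119 + 60 = 267.
Σ(nₕ−1)sₕ² = 83·4 + 5·14.44 + 119·8.41 + 60·0.36 = 1426.59.
s²ₚ = 1426.59 / 267 = 5.343034... → 5.3430.

5.3430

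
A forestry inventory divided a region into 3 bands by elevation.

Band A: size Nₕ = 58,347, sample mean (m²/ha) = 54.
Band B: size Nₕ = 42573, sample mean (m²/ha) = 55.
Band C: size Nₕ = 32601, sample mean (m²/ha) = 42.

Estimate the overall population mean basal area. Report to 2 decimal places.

51.39

N = 58347 + 42573 + 32601 = 133521.
The stratified mean weights each stratum mean by its population share Nₕ/N.
Σ Nₕx̄ₕ = 58347·54 + 42573·55 + 32601·42 = 3150738 + 2341515 + 1369242 = 6861495.
Divide by N: 6861495 / 133521 = 51.3889... → 51.39.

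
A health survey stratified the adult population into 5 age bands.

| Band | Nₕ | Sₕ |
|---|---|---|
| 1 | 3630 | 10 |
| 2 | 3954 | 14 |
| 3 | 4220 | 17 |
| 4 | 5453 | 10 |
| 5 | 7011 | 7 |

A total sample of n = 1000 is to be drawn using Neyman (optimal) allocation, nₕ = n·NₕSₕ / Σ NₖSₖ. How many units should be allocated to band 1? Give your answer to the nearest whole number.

136

Σ NₕSₕ = 3630·10 + 3954·14 + 4220·17 + 5453·10 + 7011·7 = 267003.
Share for 1: 36300/267003 = 0.13595.
n_1 = 1000 × 0.13595 = 135.954... → 136.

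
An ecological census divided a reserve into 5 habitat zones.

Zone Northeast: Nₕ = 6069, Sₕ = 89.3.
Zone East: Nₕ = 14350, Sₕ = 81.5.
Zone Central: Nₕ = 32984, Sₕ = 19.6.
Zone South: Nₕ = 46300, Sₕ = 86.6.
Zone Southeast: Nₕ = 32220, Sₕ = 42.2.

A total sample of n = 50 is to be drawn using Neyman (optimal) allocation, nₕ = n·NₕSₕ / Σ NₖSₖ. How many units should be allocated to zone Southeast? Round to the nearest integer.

9

Σ NₕSₕ = 6069·89.3 + 14350·81.5 + 32984·19.6 + 46300·86.6 + 32220·42.2 = 7727237.1.
Share for Southeast: 1359684/7727237.1 = 0.17596.
n_Southeast = 50 × 0.17596 = 8.798... → 9.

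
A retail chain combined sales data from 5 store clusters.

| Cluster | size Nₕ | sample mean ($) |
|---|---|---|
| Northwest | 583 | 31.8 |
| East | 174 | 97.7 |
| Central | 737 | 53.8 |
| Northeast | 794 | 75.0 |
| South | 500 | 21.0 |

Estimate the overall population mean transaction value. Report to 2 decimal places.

52.09

N = 583 + 174 + 737 + 794 + 500 = 2788.
Overall mean = Σ (Nₕ/N)·x̄ₕ — weight by population share, not a simple average.
Σ Nₕx̄ₕ = 583·31.8 + 174·97.7 + 737·53.8 + 794·75.0 + 500·21.0 = 18539.4 + 16999.8 + 39650.6 + 59550 + 10500 = 145239.8.
Divide by N: 145239.8 / 2788 = 52.0946... → 52.09.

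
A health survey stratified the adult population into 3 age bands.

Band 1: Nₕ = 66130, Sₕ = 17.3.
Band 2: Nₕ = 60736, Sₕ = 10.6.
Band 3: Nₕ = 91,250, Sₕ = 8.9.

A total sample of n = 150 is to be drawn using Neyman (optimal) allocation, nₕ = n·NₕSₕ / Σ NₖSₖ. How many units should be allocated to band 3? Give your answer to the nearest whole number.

1: NₕSₕ = 66130·17.3 = 1144049
2: NₕSₕ = 60736·10.6 = 643801.6
3: NₕSₕ = 91250·8.9 = 812125
Σ NₕSₕ = 2599975.6.
n_3 = 150·812125/2599975.6 = 46.854... → 47.

47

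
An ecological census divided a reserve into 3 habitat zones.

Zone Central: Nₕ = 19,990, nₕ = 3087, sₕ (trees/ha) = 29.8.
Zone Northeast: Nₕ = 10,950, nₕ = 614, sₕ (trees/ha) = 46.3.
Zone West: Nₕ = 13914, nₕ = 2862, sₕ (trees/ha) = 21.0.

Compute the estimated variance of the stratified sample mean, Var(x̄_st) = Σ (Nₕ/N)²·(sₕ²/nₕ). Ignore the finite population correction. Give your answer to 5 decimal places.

0.28004

N = 44854. Term for each stratum: Wₕ²sₕ²/nₕ.
Var(x̄_st) = 0.05713722 + 0.20807480 + 0.01482759 = 0.28003962 → 0.28004.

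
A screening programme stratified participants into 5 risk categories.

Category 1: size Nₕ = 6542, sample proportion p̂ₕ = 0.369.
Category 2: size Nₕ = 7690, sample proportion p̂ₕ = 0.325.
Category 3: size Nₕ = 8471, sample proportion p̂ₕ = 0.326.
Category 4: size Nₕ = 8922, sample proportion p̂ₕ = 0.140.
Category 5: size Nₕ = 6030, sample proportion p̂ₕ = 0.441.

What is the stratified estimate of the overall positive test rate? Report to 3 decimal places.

Wₕ = Nₕ/N with N = 37655: 0.1737, 0.2042, 0.2250, 0.2369, 0.1601.
p̂_st = 0.1737·0.369 + 0.2042·0.325 + 0.2250·0.326 + 0.2369·0.140 + 0.1601·0.441 ≈ 0.30761... → 0.308.

0.308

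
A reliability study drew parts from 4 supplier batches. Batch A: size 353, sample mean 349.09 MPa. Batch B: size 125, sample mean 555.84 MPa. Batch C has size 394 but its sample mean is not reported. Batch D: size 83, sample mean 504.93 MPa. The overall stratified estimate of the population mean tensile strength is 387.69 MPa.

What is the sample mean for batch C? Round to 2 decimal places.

344.23

N = 353 + 125 + 394 + 83 = 955.
Overall total = μ·N = 387.69·955 = 370243.95.
Subtract the known strata: 353·349.09 + 125·555.84 + 83·504.93 = 234617.96.
Remaining total for batch C: 370243.95 − 234617.96 = 135625.99.
Divide by its size: 135625.99 / 394 = 344.2284... → 344.23.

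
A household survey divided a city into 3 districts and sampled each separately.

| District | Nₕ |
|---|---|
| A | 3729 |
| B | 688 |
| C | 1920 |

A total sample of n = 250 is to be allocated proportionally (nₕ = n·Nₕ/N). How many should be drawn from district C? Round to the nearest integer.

Share of district C = 1920/6337 = 0.30298.
Allocate 250 × 0.30298 = 75.746... → 76.

76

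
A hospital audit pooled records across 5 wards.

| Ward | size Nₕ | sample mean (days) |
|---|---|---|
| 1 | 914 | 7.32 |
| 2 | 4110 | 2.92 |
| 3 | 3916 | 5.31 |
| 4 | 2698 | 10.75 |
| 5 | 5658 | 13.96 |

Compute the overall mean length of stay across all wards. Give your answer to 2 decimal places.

x̄_st = (Σ Nₕx̄ₕ) / (Σ Nₕ) = (914·7.32 + 4110·2.92 + 3916·5.31 + 2698·10.75 + 5658·13.96) / 17296
= 147474.82 / 17296 = 8.5265... → 8.53.

8.53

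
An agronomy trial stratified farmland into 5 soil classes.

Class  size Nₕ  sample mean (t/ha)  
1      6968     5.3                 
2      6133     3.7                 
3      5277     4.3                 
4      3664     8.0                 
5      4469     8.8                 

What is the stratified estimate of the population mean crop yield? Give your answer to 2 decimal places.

5.69

x̄_st = (Σ Nₕx̄ₕ) / (Σ Nₕ) = (6968·5.3 + 6133·3.7 + 5277·4.3 + 3664·8.0 + 4469·8.8) / 26511
= 150952.8 / 26511 = 5.6940... → 5.69.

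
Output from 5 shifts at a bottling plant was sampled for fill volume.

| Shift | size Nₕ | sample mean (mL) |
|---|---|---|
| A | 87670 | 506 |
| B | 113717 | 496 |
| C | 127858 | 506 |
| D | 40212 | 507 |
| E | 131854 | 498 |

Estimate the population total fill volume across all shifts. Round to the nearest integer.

251511576

A: 87670·506 = 44361020
B: 113717·496 = 56403632
C: 127858·506 = 64696148
D: 40212·507 = 20387484
E: 131854·498 = 65663292
τ̂ = Σ Nₕx̄ₕ = 251511576.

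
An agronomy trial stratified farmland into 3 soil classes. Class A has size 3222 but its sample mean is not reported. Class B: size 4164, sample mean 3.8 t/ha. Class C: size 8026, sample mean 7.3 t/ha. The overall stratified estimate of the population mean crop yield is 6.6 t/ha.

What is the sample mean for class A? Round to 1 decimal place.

N = 3222 + 4164 + 8026 = 15412.
Overall total = μ·N = 6.6·15412 = 101719.2.
Subtract the known strata: 4164·3.8 + 8026·7.3 = 74413.
Remaining total for class A: 101719.2 − 74413 = 27306.2.
Divide by its size: 27306.2 / 3222 = 8.475... → 8.5.

8.5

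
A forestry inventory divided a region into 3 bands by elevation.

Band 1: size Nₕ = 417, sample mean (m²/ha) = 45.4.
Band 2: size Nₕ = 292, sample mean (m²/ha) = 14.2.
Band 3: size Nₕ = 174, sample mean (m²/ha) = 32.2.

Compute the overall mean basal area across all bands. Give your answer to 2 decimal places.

32.48

N = 417 + 292 + 174 = 883.
Overall mean = Σ (Nₕ/N)·x̄ₕ — weight by population share, not a simple average.
Σ Nₕx̄ₕ = 417·45.4 + 292·14.2 + 174·32.2 = 18931.8 + 4146.4 + 5602.8 = 28681.
Divide by N: 28681 / 883 = 32.4813... → 32.48.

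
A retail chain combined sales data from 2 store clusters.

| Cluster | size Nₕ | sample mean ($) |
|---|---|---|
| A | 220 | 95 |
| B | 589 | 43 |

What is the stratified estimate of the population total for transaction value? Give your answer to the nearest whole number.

46227

A: 220·95 = 20900
B: 589·43 = 25327
τ̂ = Σ Nₕx̄ₕ = 46227.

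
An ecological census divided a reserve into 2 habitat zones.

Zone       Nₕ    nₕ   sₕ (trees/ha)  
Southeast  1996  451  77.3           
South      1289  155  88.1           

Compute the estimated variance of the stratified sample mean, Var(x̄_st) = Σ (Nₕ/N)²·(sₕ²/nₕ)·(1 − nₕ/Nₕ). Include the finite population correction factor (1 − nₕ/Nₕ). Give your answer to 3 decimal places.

N = 3285; Wₕ = Nₕ/N.
zone Southeast: (1996/3285)²·77.3²/451·(1 − 451/1996) = 3.786175
zone South: (1289/3285)²·88.1²/155·(1 − 155/1289) = 6.782899
Sum = 10.569074 → 10.569.

10.569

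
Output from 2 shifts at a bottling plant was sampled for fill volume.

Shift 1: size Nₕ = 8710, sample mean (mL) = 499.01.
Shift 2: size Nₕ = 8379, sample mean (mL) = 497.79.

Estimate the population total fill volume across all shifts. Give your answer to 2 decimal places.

1: 8710·499.01 = 4346377.1
2: 8379·497.79 = 4170982.41
τ̂ = Σ Nₕx̄ₕ = 8517359.51.

8517359.51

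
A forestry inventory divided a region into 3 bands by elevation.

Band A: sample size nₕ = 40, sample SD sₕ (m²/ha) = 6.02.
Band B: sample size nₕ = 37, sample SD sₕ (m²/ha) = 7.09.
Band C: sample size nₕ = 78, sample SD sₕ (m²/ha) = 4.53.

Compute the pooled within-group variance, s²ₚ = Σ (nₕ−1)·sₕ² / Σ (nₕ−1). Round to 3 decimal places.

Degrees of freedom: 39 + 36 + 77 = 152.
Σ(nₕ−1)sₕ² = 39·36.2404 + 36·50.2681 + 77·20.5209 = 4803.1365.
s²ₚ = 4803.1365 / 152 = 31.59958... → 31.600.

31.600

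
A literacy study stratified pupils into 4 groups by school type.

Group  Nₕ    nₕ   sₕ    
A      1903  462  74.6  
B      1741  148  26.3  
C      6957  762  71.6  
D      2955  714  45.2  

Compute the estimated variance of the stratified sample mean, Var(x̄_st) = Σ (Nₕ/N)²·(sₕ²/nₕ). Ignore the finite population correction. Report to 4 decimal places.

2.2224

N = 13556; Wₕ = Nₕ/N.
group A: (1903/13556)²·74.6²/462 = 0.2373833
group B: (1741/13556)²·26.3²/148 = 0.0770875
group C: (6957/13556)²·71.6²/762 = 1.7719520
group D: (2955/13556)²·45.2²/714 = 0.1359661
Sum = 2.2223889 → 2.2224.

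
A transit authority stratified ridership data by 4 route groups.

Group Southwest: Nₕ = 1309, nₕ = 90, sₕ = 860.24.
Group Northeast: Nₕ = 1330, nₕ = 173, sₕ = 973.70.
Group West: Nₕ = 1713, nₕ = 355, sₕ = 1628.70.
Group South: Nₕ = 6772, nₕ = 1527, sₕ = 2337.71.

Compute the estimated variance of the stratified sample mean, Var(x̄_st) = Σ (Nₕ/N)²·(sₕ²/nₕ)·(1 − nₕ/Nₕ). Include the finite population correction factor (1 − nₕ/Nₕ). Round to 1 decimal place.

1341.9

N = 11124; Wₕ = Nₕ/N.
group Southwest: (1309/11124)²·860.24²/90·(1 − 90/1309) = 106.0274
group Northeast: (1330/11124)²·973.70²/173·(1 − 173/1330) = 68.1502
group West: (1713/11124)²·1628.70²/355·(1 − 355/1713) = 140.4718
group South: (6772/11124)²·2337.71²/1527·(1 − 1527/6772) = 1027.2655
Sum = 1341.9149 → 1341.9.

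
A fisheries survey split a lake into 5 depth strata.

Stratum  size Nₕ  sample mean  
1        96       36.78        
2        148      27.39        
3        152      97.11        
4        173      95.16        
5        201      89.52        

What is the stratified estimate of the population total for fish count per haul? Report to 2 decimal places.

Population total = Σ Nₕ·x̄ₕ (each stratum's size times its mean).
96·36.78 + 148·27.39 + 152·97.11 + 173·95.16 + 201·89.52 = 3530.88 + 4053.72 + 14760.72 + 16462.68 + 17993.52 = 56801.52.

56801.52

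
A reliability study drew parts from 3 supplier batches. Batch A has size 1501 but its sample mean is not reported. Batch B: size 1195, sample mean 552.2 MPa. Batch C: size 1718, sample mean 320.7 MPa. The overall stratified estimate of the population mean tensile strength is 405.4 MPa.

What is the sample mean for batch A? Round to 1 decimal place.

385.5

N = 1501 + 1195 + 1718 = 4414.
Overall total = μ·N = 405.4·4414 = 1789435.6.
Subtract the known strata: 1195·552.2 + 1718·320.7 = 1210841.6.
Remaining total for batch A: 1789435.6 − 1210841.6 = 578594.
Divide by its size: 578594 / 1501 = 385.472... → 385.5.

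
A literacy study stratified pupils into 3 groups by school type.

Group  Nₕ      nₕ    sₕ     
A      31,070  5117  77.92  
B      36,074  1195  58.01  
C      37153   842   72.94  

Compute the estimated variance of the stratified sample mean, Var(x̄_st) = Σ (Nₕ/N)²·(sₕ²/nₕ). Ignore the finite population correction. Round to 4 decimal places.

1.2440

N = 104297; Wₕ = Nₕ/N.
group A: (31070/104297)²·77.92²/5117 = 0.1052983
group B: (36074/104297)²·58.01²/1195 = 0.3368859
group C: (37153/104297)²·72.94²/842 = 0.8017954
Sum = 1.2439796 → 1.2440.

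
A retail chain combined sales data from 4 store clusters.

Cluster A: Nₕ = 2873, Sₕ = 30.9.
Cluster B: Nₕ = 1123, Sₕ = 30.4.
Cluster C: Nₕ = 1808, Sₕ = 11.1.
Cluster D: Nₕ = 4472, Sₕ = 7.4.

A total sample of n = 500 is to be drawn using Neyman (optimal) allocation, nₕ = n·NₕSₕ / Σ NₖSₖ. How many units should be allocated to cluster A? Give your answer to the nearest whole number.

252

A: NₕSₕ = 2873·30.9 = 88775.7
B: NₕSₕ = 1123·30.4 = 34139.2
C: NₕSₕ = 1808·11.1 = 20068.8
D: NₕSₕ = 4472·7.4 = 33092.8
Σ NₕSₕ = 176076.5.
n_A = 500·88775.7/176076.5 = 252.094... → 252.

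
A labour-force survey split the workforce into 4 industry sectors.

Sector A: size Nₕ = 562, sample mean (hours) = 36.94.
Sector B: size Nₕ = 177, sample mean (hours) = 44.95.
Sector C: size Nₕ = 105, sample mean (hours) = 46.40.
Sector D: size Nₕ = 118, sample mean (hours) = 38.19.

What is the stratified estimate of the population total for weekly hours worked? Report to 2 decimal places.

Estimate total by summing Nₕ·x̄ₕ over strata.
562·36.94 + 177·44.95 + 105·46.40 + 118·38.19 = 20760.28 + 7956.15 + 4872 + 4506.42 = 38094.85.

38094.85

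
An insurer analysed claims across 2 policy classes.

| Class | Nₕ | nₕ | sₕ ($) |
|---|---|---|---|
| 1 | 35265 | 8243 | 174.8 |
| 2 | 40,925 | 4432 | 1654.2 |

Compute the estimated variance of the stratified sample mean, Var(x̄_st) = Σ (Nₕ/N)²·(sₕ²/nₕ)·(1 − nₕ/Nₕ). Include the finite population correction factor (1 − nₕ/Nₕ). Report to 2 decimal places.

N = 76190; Wₕ = Nₕ/N.
class 1: (35265/76190)²·174.8²/8243·(1 − 8243/35265) = 0.60850
class 2: (40925/76190)²·1654.2²/4432·(1 − 4432/40925) = 158.84684
Sum = 159.45535 → 159.46.

159.46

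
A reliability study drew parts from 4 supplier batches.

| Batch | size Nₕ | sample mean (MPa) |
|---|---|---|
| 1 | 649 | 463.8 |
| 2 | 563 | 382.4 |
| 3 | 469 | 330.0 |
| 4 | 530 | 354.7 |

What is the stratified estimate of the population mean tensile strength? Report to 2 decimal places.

388.54

x̄_st = (Σ Nₕx̄ₕ) / (Σ Nₕ) = (649·463.8 + 563·382.4 + 469·330.0 + 530·354.7) / 2211
= 859058.4 / 2211 = 388.5384... → 388.54.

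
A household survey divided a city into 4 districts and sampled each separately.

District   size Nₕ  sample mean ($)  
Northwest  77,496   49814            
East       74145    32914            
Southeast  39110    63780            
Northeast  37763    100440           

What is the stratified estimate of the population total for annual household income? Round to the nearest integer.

12588145794

Northwest: 77496·49814 = 3860385744
East: 74145·32914 = 2440408530
Southeast: 39110·63780 = 2494435800
Northeast: 37763·100440 = 3792915720
τ̂ = Σ Nₕx̄ₕ = 12588145794.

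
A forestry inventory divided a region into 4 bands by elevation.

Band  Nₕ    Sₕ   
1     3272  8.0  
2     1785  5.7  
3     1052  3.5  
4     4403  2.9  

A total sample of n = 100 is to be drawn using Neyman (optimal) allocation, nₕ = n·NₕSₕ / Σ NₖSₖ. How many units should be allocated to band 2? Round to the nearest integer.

19

1: NₕSₕ = 3272·8.0 = 26176
2: NₕSₕ = 1785·5.7 = 10174.5
3: NₕSₕ = 1052·3.5 = 3682
4: NₕSₕ = 4403·2.9 = 12768.7
Σ NₕSₕ = 52801.2.
n_2 = 100·10174.5/52801.2 = 19.269... → 19.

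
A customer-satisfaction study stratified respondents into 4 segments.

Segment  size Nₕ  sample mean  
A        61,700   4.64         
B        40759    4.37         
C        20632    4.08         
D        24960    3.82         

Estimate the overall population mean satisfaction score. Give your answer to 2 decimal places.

x̄_st = (Σ Nₕx̄ₕ) / (Σ Nₕ) = (61700·4.64 + 40759·4.37 + 20632·4.08 + 24960·3.82) / 148051
= 643930.59 / 148051 = 4.3494... → 4.35.

4.35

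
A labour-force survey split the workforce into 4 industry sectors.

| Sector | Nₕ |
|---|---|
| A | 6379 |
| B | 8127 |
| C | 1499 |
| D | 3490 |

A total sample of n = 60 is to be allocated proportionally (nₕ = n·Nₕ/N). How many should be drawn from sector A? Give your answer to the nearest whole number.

N = 6379 + 8127 + 1499 + 3490 = 19495.
n_A = 60·6379/19495 = 19.633... → 20.

20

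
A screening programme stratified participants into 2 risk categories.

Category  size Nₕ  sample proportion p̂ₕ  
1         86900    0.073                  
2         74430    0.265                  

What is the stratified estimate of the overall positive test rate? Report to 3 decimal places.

0.162

N = 86900 + 74430 = 161330.
Overall proportion = Σ (Nₕ/N)·p̂ₕ.
Σ Nₕp̂ₕ = 6343.7 + 19723.95 = 26067.65.
26067.65 / 161330 = 0.16158... → 0.162.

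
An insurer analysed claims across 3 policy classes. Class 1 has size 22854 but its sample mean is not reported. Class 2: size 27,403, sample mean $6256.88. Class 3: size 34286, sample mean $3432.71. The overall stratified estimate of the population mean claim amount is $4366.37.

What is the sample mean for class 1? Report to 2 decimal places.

N = 22854 + 27403 + 34286 = 84543.
Overall total = μ·N = 4366.37·84543 = 369146018.91.
Subtract the known strata: 27403·6256.88 + 34286·3432.71 = 289151177.7.
Remaining total for class 1: 369146018.91 − 289151177.7 = 79994841.21.
Divide by its size: 79994841.21 / 22854 = 3500.2556... → 3500.26.

3500.26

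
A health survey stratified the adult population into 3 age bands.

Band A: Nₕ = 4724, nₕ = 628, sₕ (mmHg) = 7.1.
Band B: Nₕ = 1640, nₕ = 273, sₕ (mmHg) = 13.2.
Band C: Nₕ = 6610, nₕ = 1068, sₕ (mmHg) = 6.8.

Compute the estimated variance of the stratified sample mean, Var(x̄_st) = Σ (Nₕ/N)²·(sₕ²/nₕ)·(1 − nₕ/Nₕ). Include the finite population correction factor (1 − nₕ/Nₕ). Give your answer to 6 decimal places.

0.027151

N = 12974; Wₕ = Nₕ/N.
band A: (4724/12974)²·7.1²/628·(1 − 628/4724) = 0.009227395
band B: (1640/12974)²·13.2²/273·(1 − 273/1640) = 0.008500604
band C: (6610/12974)²·6.8²/1068·(1 − 1068/6610) = 0.009422513
Sum = 0.027150512 → 0.027151.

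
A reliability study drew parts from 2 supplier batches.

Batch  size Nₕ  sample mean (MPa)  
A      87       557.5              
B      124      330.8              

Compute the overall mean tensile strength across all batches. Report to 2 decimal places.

N = 87 + 124 = 211.
Overall mean = Σ (Nₕ/N)·x̄ₕ — weight by population share, not a simple average.
Σ Nₕx̄ₕ = 87·557.5 + 124·330.8 = 48502.5 + 41019.2 = 89521.7.
Divide by N: 89521.7 / 211 = 424.2735... → 424.27.

424.27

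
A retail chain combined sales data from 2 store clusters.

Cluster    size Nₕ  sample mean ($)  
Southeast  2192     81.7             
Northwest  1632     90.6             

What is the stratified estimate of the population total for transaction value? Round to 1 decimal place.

326945.6

Southeast: 2192·81.7 = 179086.4
Northwest: 1632·90.6 = 147859.2
τ̂ = Σ Nₕx̄ₕ = 326945.6.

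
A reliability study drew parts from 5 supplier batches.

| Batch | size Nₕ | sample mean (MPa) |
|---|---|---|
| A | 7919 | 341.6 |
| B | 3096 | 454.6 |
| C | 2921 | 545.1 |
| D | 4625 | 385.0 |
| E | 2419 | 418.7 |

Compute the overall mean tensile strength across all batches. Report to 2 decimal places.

405.07

N = 20980; weights Wₕ = Nₕ/N = (0.3775, 0.1476, 0.1392, 0.2204, 0.1153).
x̄_st = Σ Wₕ·x̄ₕ = 0.3775·341.6 + 0.1476·454.6 + 0.1392·545.1 + 0.2204·385.0 + 0.1153·418.7 ≈ 405.0653...
→ 405.07.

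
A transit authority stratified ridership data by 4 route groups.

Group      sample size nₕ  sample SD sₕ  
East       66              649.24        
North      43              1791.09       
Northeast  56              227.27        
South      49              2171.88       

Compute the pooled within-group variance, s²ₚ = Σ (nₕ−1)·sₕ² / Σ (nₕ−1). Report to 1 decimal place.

East: (66−1)·649.24² = 65·421512.5776 = 27398317.544
North: (43−1)·1791.09² = 42·3208003.3881 = 134736142.3002
Northeast: (56−1)·227.27² = 55·51651.6529 = 2840840.9095
South: (49−1)·2171.88² = 48·4717062.7344 = 226419011.2512
Numerator = 391394312.0049; denominator = Σ(nₕ−1) = 210.
s²ₚ = 391394312.0049/210 = 1863782.438... → 1863782.4.

1863782.4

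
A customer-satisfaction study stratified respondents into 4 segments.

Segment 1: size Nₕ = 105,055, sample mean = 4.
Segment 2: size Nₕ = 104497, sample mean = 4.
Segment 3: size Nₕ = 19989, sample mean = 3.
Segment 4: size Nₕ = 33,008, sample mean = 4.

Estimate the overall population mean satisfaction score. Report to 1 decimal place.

x̄_st = (Σ Nₕx̄ₕ) / (Σ Nₕ) = (105055·4 + 104497·4 + 19989·3 + 33008·4) / 262549
= 1030207 / 262549 = 3.924... → 3.9.

3.9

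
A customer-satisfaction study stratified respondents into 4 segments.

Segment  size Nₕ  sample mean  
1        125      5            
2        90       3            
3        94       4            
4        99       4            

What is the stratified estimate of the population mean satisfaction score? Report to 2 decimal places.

4.09

x̄_st = (Σ Nₕx̄ₕ) / (Σ Nₕ) = (125·5 + 90·3 + 94·4 + 99·4) / 408
= 1667 / 408 = 4.0858... → 4.09.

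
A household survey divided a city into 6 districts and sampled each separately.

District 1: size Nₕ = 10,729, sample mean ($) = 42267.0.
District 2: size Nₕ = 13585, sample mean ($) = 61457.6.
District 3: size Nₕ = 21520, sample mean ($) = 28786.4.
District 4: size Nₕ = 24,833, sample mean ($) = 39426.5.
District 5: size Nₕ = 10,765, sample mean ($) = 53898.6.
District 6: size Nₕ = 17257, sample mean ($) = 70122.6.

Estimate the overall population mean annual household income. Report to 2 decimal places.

47394.03

N = 10729 + 13585 + 21520 + 24833 + 10765 + 17257 = 98689.
The stratified mean weights each stratum mean by its population share Nₕ/N.
Σ Nₕx̄ₕ = 10729·42267.0 + 13585·61457.6 + 21520·28786.4 + 24833·39426.5 + 10765·53898.6 + 17257·70122.6 = 453482643 + 834901496 + 619483328 + 979078274.5 + 580218429 + 1210105708.2 = 4677269878.7.
Divide by N: 4677269878.7 / 98689 = 47394.0346... → 47394.03.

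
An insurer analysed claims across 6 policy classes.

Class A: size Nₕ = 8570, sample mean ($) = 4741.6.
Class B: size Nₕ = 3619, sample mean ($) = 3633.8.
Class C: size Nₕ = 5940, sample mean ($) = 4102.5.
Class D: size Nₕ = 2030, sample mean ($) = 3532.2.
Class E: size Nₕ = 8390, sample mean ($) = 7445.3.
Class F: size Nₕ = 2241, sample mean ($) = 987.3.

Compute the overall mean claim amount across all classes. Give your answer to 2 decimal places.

4871.84

N = 8570 + 3619 + 5940 + 2030 + 8390 + 2241 = 30790.
Overall mean = Σ (Nₕ/N)·x̄ₕ — weight by population share, not a simple average.
Σ Nₕx̄ₕ = 8570·4741.6 + 3619·3633.8 + 5940·4102.5 + 2030·3532.2 + 8390·7445.3 + 2241·987.3 = 40635512 + 13150722.2 + 24368850 + 7170366 + 62466067 + 2212539.3 = 150004056.5.
Divide by N: 150004056.5 / 30790 = 4871.8433... → 4871.84.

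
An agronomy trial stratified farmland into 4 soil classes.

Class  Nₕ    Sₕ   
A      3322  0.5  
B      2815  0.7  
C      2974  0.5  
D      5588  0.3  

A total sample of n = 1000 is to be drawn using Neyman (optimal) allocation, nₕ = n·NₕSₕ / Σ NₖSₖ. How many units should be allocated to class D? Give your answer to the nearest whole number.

247

A: NₕSₕ = 3322·0.5 = 1661
B: NₕSₕ = 2815·0.7 = 1970.5
C: NₕSₕ = 2974·0.5 = 1487
D: NₕSₕ = 5588·0.3 = 1676.4
Σ NₕSₕ = 6794.9.
n_D = 1000·1676.4/6794.9 = 246.714... → 247.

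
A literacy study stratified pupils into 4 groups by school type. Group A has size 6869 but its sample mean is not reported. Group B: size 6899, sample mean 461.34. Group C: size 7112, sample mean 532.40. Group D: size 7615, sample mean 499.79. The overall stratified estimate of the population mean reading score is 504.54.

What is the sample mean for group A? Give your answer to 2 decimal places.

524.35

N = 6869 + 6899 + 7112 + 7615 = 28495.
Overall total = μ·N = 504.54·28495 = 14376867.3.
Subtract the known strata: 6899·461.34 + 7112·532.40 + 7615·499.79 = 10775114.31.
Remaining total for group A: 14376867.3 − 10775114.31 = 3601752.99.
Divide by its size: 3601752.99 / 6869 = 524.3490... → 524.35.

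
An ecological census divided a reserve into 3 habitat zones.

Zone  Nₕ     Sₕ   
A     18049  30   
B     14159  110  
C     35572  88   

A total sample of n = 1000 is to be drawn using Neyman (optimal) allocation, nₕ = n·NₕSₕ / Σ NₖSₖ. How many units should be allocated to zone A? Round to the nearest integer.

104

A: NₕSₕ = 18049·30 = 541470
B: NₕSₕ = 14159·110 = 1557490
C: NₕSₕ = 35572·88 = 3130336
Σ NₕSₕ = 5229296.
n_A = 1000·541470/5229296 = 103.545... → 104.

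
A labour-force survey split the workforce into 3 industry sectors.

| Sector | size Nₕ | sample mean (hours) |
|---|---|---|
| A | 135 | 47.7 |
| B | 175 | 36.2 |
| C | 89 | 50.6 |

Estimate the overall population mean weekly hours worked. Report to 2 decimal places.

43.30

N = 399; weights Wₕ = Nₕ/N = (0.3383, 0.4386, 0.2231).
x̄_st = Σ Wₕ·x̄ₕ = 0.3383·47.7 + 0.4386·36.2 + 0.2231·50.6 ≈ 43.3030...
→ 43.30.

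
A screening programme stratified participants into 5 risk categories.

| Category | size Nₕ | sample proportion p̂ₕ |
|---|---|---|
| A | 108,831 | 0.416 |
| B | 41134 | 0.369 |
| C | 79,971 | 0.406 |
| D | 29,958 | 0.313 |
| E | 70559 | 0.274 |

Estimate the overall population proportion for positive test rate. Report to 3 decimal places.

N = 108831 + 41134 + 79971 + 29958 + 70559 = 330453.
Overall proportion = Σ (Nₕ/N)·p̂ₕ.
Σ Nₕp̂ₕ = 45273.696 + 15178.446 + 32468.226 + 9376.854 + 19333.166 = 121630.388.
121630.388 / 330453 = 0.36807... → 0.368.

0.368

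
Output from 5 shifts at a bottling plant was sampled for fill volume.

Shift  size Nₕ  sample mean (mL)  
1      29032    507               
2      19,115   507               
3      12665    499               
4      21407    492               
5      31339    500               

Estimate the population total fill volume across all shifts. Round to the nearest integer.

56932108

Estimate total by summing Nₕ·x̄ₕ over strata.
29032·507 + 19115·507 + 12665·499 + 21407·492 + 31339·500 = 14719224 + 9691305 + 6319835 + 10532244 + 15669500 = 56932108.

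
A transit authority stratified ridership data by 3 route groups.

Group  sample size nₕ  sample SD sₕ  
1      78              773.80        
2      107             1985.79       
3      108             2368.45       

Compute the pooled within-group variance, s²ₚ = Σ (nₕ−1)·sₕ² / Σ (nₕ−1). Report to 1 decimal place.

Degrees of freedom: 77 + 106 + 107 = 290.
Σ(nₕ−1)sₕ² = 77·598766.44 + 106·3943361.9241 + 107·5609555.4025 = 1064323807.9021.
s²ₚ = 1064323807.9021 / 290 = 3670082.096... → 3670082.1.

3670082.1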